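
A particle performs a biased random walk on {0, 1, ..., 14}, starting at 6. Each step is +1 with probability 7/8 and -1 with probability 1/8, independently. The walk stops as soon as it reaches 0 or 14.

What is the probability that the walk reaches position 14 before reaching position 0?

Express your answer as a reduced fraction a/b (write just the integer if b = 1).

Biased walk: p = 7/8, q = 1/8, r = q/p = 1/7
Gambler's ruin: P(hit 14 before 0 | start at 6) = (1 - r^a)/(1 - r^N)
r^6 = 1/117649; r^14 = 1/678223072849
P = (1 - 1/117649) / (1 - 1/678223072849) = 117648/117649 / 678223072848/678223072849 = 14129527251/14129647351

Answer: 14129527251/14129647351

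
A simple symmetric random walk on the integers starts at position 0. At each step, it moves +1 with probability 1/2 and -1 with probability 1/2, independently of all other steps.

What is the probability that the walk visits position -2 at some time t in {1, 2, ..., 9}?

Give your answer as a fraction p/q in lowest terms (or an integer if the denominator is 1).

Answer: 65/128

Derivation:
Count via complement. Let g(t,s) = #length-t paths at position s with S_1..S_t all ≠ -2.
g(t,s) = g(t-1,s-1) + g(t-1,s+1) for s ≠ -2; g(t,-2) = 0.
t=0: g(0,0)=1
t=1: g(1,-1)=1 g(1,1)=1
t=2: g(2,0)=2 g(2,2)=1
t=3: g(3,-1)=2 g(3,1)=3 g(3,3)=1
t=4: g(4,0)=5 g(4,2)=4 g(4,4)=1
t=5: g(5,-1)=5 g(5,1)=9 g(5,3)=5 g(5,5)=1
t=6: g(6,0)=14 g(6,2)=14 g(6,4)=6 g(6,6)=1
t=7: g(7,-1)=14 g(7,1)=28 g(7,3)=20 g(7,5)=7 g(7,7)=1
t=8: g(8,0)=42 g(8,2)=48 g(8,4)=27 g(8,6)=8 g(8,8)=1
t=9: g(9,-1)=42 g(9,1)=90 g(9,3)=75 g(9,5)=35 g(9,7)=9 g(9,9)=1
Paths never hitting -2: Σ_s g(9,s) = 252
Paths hitting -2: 2^9 - 252 = 260
P = 260/512 = 65/128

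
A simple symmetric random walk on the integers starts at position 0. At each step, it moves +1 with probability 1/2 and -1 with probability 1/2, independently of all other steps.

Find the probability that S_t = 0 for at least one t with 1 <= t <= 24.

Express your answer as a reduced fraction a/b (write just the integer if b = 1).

Answer: 3518265/4194304

Derivation:
Count via complement. Let g(t,s) = #length-t paths at position s with S_1..S_t all ≠ 0.
g(t,s) = g(t-1,s-1) + g(t-1,s+1) for s ≠ 0; g(t,0) = 0.
t=0: g(0,0)=1
t=1: g(1,-1)=1 g(1,1)=1
t=2: g(2,-2)=1 g(2,2)=1
t=3: g(3,-3)=1 g(3,-1)=1 g(3,1)=1 g(3,3)=1
t=4: g(4,-4)=1 g(4,-2)=2 g(4,2)=2 g(4,4)=1
t=5: g(5,-5)=1 g(5,-3)=3 g(5,-1)=2 g(5,1)=2 g(5,3)=3 g(5,5)=1
t=6: g(6,-6)=1 g(6,-4)=4 g(6,-2)=5 g(6,2)=5 g(6,4)=4 g(6,6)=1
t=7: g(7,-7)=1 g(7,-5)=5 g(7,-3)=9 g(7,-1)=5 g(7,1)=5 g(7,3)=9 g(7,5)=5 g(7,7)=1
t=8: g(8,-8)=1 g(8,-6)=6 g(8,-4)=14 g(8,-2)=14 g(8,2)=14 g(8,4)=14 g(8,6)=6 g(8,8)=1
t=9: g(9,-9)=1 g(9,-7)=7 g(9,-5)=20 g(9,-3)=28 g(9,-1)=14 g(9,1)=14 g(9,3)=28 g(9,5)=20 g(9,7)=7 g(9,9)=1
t=10: g(10,-10)=1 g(10,-8)=8 g(10,-6)=27 g(10,-4)=48 g(10,-2)=42 g(10,2)=42 g(10,4)=48 g(10,6)=27 g(10,8)=8 g(10,10)=1
t=11: g(11,-11)=1 g(11,-9)=9 g(11,-7)=35 g(11,-5)=75 g(11,-3)=90 g(11,-1)=42 g(11,1)=42 g(11,3)=90 g(11,5)=75 g(11,7)=35 g(11,9)=9 g(11,11)=1
t=12: g(12,-12)=1 g(12,-10)=10 g(12,-8)=44 g(12,-6)=110 g(12,-4)=165 g(12,-2)=132 g(12,2)=132 g(12,4)=165 g(12,6)=110 g(12,8)=44 g(12,10)=10 g(12,12)=1
t=13: g(13,-13)=1 g(13,-11)=11 g(13,-9)=54 g(13,-7)=154 g(13,-5)=275 g(13,-3)=297 g(13,-1)=132 g(13,1)=132 g(13,3)=297 g(13,5)=275 g(13,7)=154 g(13,9)=54 g(13,11)=11 g(13,13)=1
t=14: g(14,-14)=1 g(14,-12)=12 g(14,-10)=65 g(14,-8)=208 g(14,-6)=429 g(14,-4)=572 g(14,-2)=429 g(14,2)=429 g(14,4)=572 g(14,6)=429 g(14,8)=208 g(14,10)=65 g(14,12)=12 g(14,14)=1
t=15: g(15,-15)=1 g(15,-13)=13 g(15,-11)=77 g(15,-9)=273 g(15,-7)=637 g(15,-5)=1001 g(15,-3)=1001 g(15,-1)=429 g(15,1)=429 g(15,3)=1001 g(15,5)=1001 g(15,7)=637 g(15,9)=273 g(15,11)=77 g(15,13)=13 g(15,15)=1
t=16: g(16,-16)=1 g(16,-14)=14 g(16,-12)=90 g(16,-10)=350 g(16,-8)=910 g(16,-6)=1638 g(16,-4)=2002 g(16,-2)=1430 g(16,2)=1430 g(16,4)=2002 g(16,6)=1638 g(16,8)=910 g(16,10)=350 g(16,12)=90 g(16,14)=14 g(16,16)=1
t=17: g(17,-17)=1 g(17,-15)=15 g(17,-13)=104 g(17,-11)=440 g(17,-9)=1260 g(17,-7)=2548 g(17,-5)=3640 g(17,-3)=3432 g(17,-1)=1430 g(17,1)=1430 g(17,3)=3432 g(17,5)=3640 g(17,7)=2548 g(17,9)=1260 g(17,11)=440 g(17,13)=104 g(17,15)=15 g(17,17)=1
t=18: g(18,-18)=1 g(18,-16)=16 g(18,-14)=119 g(18,-12)=544 g(18,-10)=1700 g(18,-8)=3808 g(18,-6)=6188 g(18,-4)=7072 g(18,-2)=4862 g(18,2)=4862 g(18,4)=7072 g(18,6)=6188 g(18,8)=3808 g(18,10)=1700 g(18,12)=544 g(18,14)=119 g(18,16)=16 g(18,18)=1
t=19: g(19,-19)=1 g(19,-17)=17 g(19,-15)=135 g(19,-13)=663 g(19,-11)=2244 g(19,-9)=5508 g(19,-7)=9996 g(19,-5)=13260 g(19,-3)=11934 g(19,-1)=4862 g(19,1)=4862 g(19,3)=11934 g(19,5)=13260 g(19,7)=9996 g(19,9)=5508 g(19,11)=2244 g(19,13)=663 g(19,15)=135 g(19,17)=17 g(19,19)=1
t=20: g(20,-20)=1 g(20,-18)=18 g(20,-16)=152 g(20,-14)=798 g(20,-12)=2907 g(20,-10)=7752 g(20,-8)=15504 g(20,-6)=23256 g(20,-4)=25194 g(20,-2)=16796 g(20,2)=16796 g(20,4)=25194 g(20,6)=23256 g(20,8)=15504 g(20,10)=7752 g(20,12)=2907 g(20,14)=798 g(20,16)=152 g(20,18)=18 g(20,20)=1
t=21: g(21,-21)=1 g(21,-19)=19 g(21,-17)=170 g(21,-15)=950 g(21,-13)=3705 g(21,-11)=10659 g(21,-9)=23256 g(21,-7)=38760 g(21,-5)=48450 g(21,-3)=41990 g(21,-1)=16796 g(21,1)=16796 g(21,3)=41990 g(21,5)=48450 g(21,7)=38760 g(21,9)=23256 g(21,11)=10659 g(21,13)=3705 g(21,15)=950 g(21,17)=170 g(21,19)=19 g(21,21)=1
t=22: g(22,-22)=1 g(22,-20)=20 g(22,-18)=189 g(22,-16)=1120 g(22,-14)=4655 g(22,-12)=14364 g(22,-10)=33915 g(22,-8)=62016 g(22,-6)=87210 g(22,-4)=90440 g(22,-2)=58786 g(22,2)=58786 g(22,4)=90440 g(22,6)=87210 g(22,8)=62016 g(22,10)=33915 g(22,12)=14364 g(22,14)=4655 g(22,16)=1120 g(22,18)=189 g(22,20)=20 g(22,22)=1
t=23: g(23,-23)=1 g(23,-21)=21 g(23,-19)=209 g(23,-17)=1309 g(23,-15)=5775 g(23,-13)=19019 g(23,-11)=48279 g(23,-9)=95931 g(23,-7)=149226 g(23,-5)=177650 g(23,-3)=149226 g(23,-1)=58786 g(23,1)=58786 g(23,3)=149226 g(23,5)=177650 g(23,7)=149226 g(23,9)=95931 g(23,11)=48279 g(23,13)=19019 g(23,15)=5775 g(23,17)=1309 g(23,19)=209 g(23,21)=21 g(23,23)=1
t=24: g(24,-24)=1 g(24,-22)=22 g(24,-20)=230 g(24,-18)=1518 g(24,-16)=7084 g(24,-14)=24794 g(24,-12)=67298 g(24,-10)=144210 g(24,-8)=245157 g(24,-6)=326876 g(24,-4)=326876 g(24,-2)=208012 g(24,2)=208012 g(24,4)=326876 g(24,6)=326876 g(24,8)=245157 g(24,10)=144210 g(24,12)=67298 g(24,14)=24794 g(24,16)=7084 g(24,18)=1518 g(24,20)=230 g(24,22)=22 g(24,24)=1
Paths never hitting 0: Σ_s g(24,s) = 2704156
Paths hitting 0: 2^24 - 2704156 = 14073060
P = 14073060/16777216 = 3518265/4194304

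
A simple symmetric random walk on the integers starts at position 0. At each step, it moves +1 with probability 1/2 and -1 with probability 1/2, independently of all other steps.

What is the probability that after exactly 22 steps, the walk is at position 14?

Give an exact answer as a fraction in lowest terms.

Answer: 7315/4194304

Derivation:
To reach position 14 after 22 steps: need 18 steps of +1 and 4 of -1.
Favorable paths: C(22,18) = 7315
Total paths: 2^22 = 4194304
P = 7315/4194304 = 7315/4194304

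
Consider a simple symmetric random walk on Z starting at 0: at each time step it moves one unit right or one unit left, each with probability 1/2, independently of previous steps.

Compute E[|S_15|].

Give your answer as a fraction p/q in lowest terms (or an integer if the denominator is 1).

S_15 takes values m ≡ 1 (mod 2) with |m| ≤ 15; P(S_15=m) = C(15,(15+m)/2)/2^15.
Total paths: 2^15 = 32768
Distribution: P(S=-15)=1/32768, P(S=-13)=15/32768, P(S=-11)=105/32768, P(S=-9)=455/32768, P(S=-7)=1365/32768, P(S=-5)=3003/32768, P(S=-3)=5005/32768, P(S=-1)=6435/32768, P(S=1)=6435/32768, P(S=3)=5005/32768, P(S=5)=3003/32768, P(S=7)=1365/32768, P(S=9)=455/32768, P(S=11)=105/32768, P(S=13)=15/32768, P(S=15)=1/32768
E[|S_15|] = Σ_m |m|·P(S_15=m) = 102960/32768 = 6435/2048

Answer: 6435/2048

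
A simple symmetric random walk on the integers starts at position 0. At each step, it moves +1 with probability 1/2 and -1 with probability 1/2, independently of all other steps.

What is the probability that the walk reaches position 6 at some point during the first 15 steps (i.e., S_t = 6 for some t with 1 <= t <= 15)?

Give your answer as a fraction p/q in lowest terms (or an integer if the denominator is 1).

Count via complement. Let g(t,s) = #length-t paths at position s with S_1..S_t all ≠ 6.
g(t,s) = g(t-1,s-1) + g(t-1,s+1) for s ≠ 6; g(t,6) = 0.
t=0: g(0,0)=1
t=1: g(1,-1)=1 g(1,1)=1
t=2: g(2,-2)=1 g(2,0)=2 g(2,2)=1
t=3: g(3,-3)=1 g(3,-1)=3 g(3,1)=3 g(3,3)=1
t=4: g(4,-4)=1 g(4,-2)=4 g(4,0)=6 g(4,2)=4 g(4,4)=1
t=5: g(5,-5)=1 g(5,-3)=5 g(5,-1)=10 g(5,1)=10 g(5,3)=5 g(5,5)=1
t=6: g(6,-6)=1 g(6,-4)=6 g(6,-2)=15 g(6,0)=20 g(6,2)=15 g(6,4)=6
t=7: g(7,-7)=1 g(7,-5)=7 g(7,-3)=21 g(7,-1)=35 g(7,1)=35 g(7,3)=21 g(7,5)=6
t=8: g(8,-8)=1 g(8,-6)=8 g(8,-4)=28 g(8,-2)=56 g(8,0)=70 g(8,2)=56 g(8,4)=27
t=9: g(9,-9)=1 g(9,-7)=9 g(9,-5)=36 g(9,-3)=84 g(9,-1)=126 g(9,1)=126 g(9,3)=83 g(9,5)=27
t=10: g(10,-10)=1 g(10,-8)=10 g(10,-6)=45 g(10,-4)=120 g(10,-2)=210 g(10,0)=252 g(10,2)=209 g(10,4)=110
t=11: g(11,-11)=1 g(11,-9)=11 g(11,-7)=55 g(11,-5)=165 g(11,-3)=330 g(11,-1)=462 g(11,1)=461 g(11,3)=319 g(11,5)=110
t=12: g(12,-12)=1 g(12,-10)=12 g(12,-8)=66 g(12,-6)=220 g(12,-4)=495 g(12,-2)=792 g(12,0)=923 g(12,2)=780 g(12,4)=429
t=13: g(13,-13)=1 g(13,-11)=13 g(13,-9)=78 g(13,-7)=286 g(13,-5)=715 g(13,-3)=1287 g(13,-1)=1715 g(13,1)=1703 g(13,3)=1209 g(13,5)=429
t=14: g(14,-14)=1 g(14,-12)=14 g(14,-10)=91 g(14,-8)=364 g(14,-6)=1001 g(14,-4)=2002 g(14,-2)=3002 g(14,0)=3418 g(14,2)=2912 g(14,4)=1638
t=15: g(15,-15)=1 g(15,-13)=15 g(15,-11)=105 g(15,-9)=455 g(15,-7)=1365 g(15,-5)=3003 g(15,-3)=5004 g(15,-1)=6420 g(15,1)=6330 g(15,3)=4550 g(15,5)=1638
Paths never hitting 6: Σ_s g(15,s) = 28886
Paths hitting 6: 2^15 - 28886 = 3882
P = 3882/32768 = 1941/16384

Answer: 1941/16384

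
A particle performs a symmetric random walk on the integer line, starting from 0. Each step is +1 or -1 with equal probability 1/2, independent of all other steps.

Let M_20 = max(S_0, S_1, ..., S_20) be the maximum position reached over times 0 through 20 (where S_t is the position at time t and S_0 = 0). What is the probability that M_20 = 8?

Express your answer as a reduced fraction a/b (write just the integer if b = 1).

Let M_20 = max(S_0,...,S_20). Use the reflection principle: for j ≥ 1, #{paths with M_20 ≥ j} = #{S_20 ≥ j} + #{S_20 ≥ j+1}.
By reflection, #{M_20 ≥ 8} = #{S_20 ≥ 8} + #{S_20 ≥ 9} = 60460 + 21700 = 82160.
#{M_20 ≥ 9} = #{S_20 ≥ 9} + #{S_20 ≥ 10} = 21700 + 21700 = 43400.
#{M_20 = 8} = 82160 - 43400 = 38760.
P(M_20 = 8) = 38760/1048576 = 4845/131072

Answer: 4845/131072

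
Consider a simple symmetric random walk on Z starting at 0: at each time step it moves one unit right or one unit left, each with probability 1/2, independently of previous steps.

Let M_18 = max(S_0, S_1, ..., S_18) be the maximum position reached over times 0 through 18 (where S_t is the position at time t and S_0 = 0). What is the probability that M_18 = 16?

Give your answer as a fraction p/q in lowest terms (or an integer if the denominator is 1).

Let M_18 = max(S_0,...,S_18). Use the reflection principle: for j ≥ 1, #{paths with M_18 ≥ j} = #{S_18 ≥ j} + #{S_18 ≥ j+1}.
By reflection, #{M_18 ≥ 16} = #{S_18 ≥ 16} + #{S_18 ≥ 17} = 19 + 1 = 20.
#{M_18 ≥ 17} = #{S_18 ≥ 17} + #{S_18 ≥ 18} = 1 + 1 = 2.
#{M_18 = 16} = 20 - 2 = 18.
P(M_18 = 16) = 18/262144 = 9/131072

Answer: 9/131072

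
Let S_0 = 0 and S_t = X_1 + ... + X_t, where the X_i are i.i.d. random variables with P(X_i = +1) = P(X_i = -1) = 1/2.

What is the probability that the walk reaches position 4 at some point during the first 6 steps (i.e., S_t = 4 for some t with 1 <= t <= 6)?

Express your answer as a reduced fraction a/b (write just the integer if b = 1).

Count via complement. Let g(t,s) = #length-t paths at position s with S_1..S_t all ≠ 4.
g(t,s) = g(t-1,s-1) + g(t-1,s+1) for s ≠ 4; g(t,4) = 0.
t=0: g(0,0)=1
t=1: g(1,-1)=1 g(1,1)=1
t=2: g(2,-2)=1 g(2,0)=2 g(2,2)=1
t=3: g(3,-3)=1 g(3,-1)=3 g(3,1)=3 g(3,3)=1
t=4: g(4,-4)=1 g(4,-2)=4 g(4,0)=6 g(4,2)=4
t=5: g(5,-5)=1 g(5,-3)=5 g(5,-1)=10 g(5,1)=10 g(5,3)=4
t=6: g(6,-6)=1 g(6,-4)=6 g(6,-2)=15 g(6,0)=20 g(6,2)=14
Paths never hitting 4: Σ_s g(6,s) = 56
Paths hitting 4: 2^6 - 56 = 8
P = 8/64 = 1/8

Answer: 1/8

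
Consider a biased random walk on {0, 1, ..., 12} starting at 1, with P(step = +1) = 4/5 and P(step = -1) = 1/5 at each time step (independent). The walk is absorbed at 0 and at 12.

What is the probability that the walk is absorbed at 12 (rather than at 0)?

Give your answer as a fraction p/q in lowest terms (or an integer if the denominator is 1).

Answer: 4194304/5592405

Derivation:
Biased walk: p = 4/5, q = 1/5, r = q/p = 1/4
Gambler's ruin: P(hit 12 before 0 | start at 1) = (1 - r^a)/(1 - r^N)
r^1 = 1/4; r^12 = 1/16777216
P = (1 - 1/4) / (1 - 1/16777216) = 3/4 / 16777215/16777216 = 4194304/5592405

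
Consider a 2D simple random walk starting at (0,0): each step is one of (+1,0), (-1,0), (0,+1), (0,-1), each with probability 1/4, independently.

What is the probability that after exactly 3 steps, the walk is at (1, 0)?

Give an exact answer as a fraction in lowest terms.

Let h be the number of horizontal steps (so 3-h are vertical). To end at (1,0) need (h+1)/2 right-steps and ((3-h)+0)/2 up-steps.
Sum over h with 1 ≤ h ≤ 3, h ≡ 1 (mod 2), 3-h ≡ 0 (mod 2):
h=1: C(3,1)·C(1,1)·C(2,1) = 3·1·2 = 6
h=3: C(3,3)·C(3,2)·C(0,0) = 1·3·1 = 3
Total favorable: 9
Total paths: 4^3 = 64
P = 9/64 = 9/64

Answer: 9/64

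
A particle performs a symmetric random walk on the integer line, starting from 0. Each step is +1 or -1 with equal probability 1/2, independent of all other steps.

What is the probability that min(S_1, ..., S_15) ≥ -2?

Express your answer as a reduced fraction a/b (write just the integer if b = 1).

Let f(t,s) = #length-t paths at position s with S_1..S_t all ≥ -2.
f(t,s) = f(t-1,s-1) + f(t-1,s+1) for s ≥ -2; f(t,s) = 0 for s < -2.
t=0: f(0,0)=1
t=1: f(1,-1)=1 f(1,1)=1
t=2: f(2,-2)=1 f(2,0)=2 f(2,2)=1
t=3: f(3,-1)=3 f(3,1)=3 f(3,3)=1
t=4: f(4,-2)=3 f(4,0)=6 f(4,2)=4 f(4,4)=1
t=5: f(5,-1)=9 f(5,1)=10 f(5,3)=5 f(5,5)=1
t=6: f(6,-2)=9 f(6,0)=19 f(6,2)=15 f(6,4)=6 f(6,6)=1
t=7: f(7,-1)=28 f(7,1)=34 f(7,3)=21 f(7,5)=7 f(7,7)=1
t=8: f(8,-2)=28 f(8,0)=62 f(8,2)=55 f(8,4)=28 f(8,6)=8 f(8,8)=1
t=9: f(9,-1)=90 f(9,1)=117 f(9,3)=83 f(9,5)=36 f(9,7)=9 f(9,9)=1
t=10: f(10,-2)=90 f(10,0)=207 f(10,2)=200 f(10,4)=119 f(10,6)=45 f(10,8)=10 f(10,10)=1
t=11: f(11,-1)=297 f(11,1)=407 f(11,3)=319 f(11,5)=164 f(11,7)=55 f(11,9)=11 f(11,11)=1
t=12: f(12,-2)=297 f(12,0)=704 f(12,2)=726 f(12,4)=483 f(12,6)=219 f(12,8)=66 f(12,10)=12 f(12,12)=1
t=13: f(13,-1)=1001 f(13,1)=1430 f(13,3)=1209 f(13,5)=702 f(13,7)=285 f(13,9)=78 f(13,11)=13 f(13,13)=1
t=14: f(14,-2)=1001 f(14,0)=2431 f(14,2)=2639 f(14,4)=1911 f(14,6)=987 f(14,8)=363 f(14,10)=91 f(14,12)=14 f(14,14)=1
t=15: f(15,-1)=3432 f(15,1)=5070 f(15,3)=4550 f(15,5)=2898 f(15,7)=1350 f(15,9)=454 f(15,11)=105 f(15,13)=15 f(15,15)=1
Σ_s f(15,s) = 17875
P = 17875/32768 = 17875/32768

Answer: 17875/32768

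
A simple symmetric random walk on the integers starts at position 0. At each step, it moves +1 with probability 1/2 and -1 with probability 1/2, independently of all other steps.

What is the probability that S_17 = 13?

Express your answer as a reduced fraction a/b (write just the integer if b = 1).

To reach position 13 after 17 steps: need 15 steps of +1 and 2 of -1.
Favorable paths: C(17,15) = 136
Total paths: 2^17 = 131072
P = 136/131072 = 17/16384

Answer: 17/16384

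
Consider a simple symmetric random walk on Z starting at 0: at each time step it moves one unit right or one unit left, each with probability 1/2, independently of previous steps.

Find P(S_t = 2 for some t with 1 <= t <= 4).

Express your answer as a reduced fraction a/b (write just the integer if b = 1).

Answer: 3/8

Derivation:
Count via complement. Let g(t,s) = #length-t paths at position s with S_1..S_t all ≠ 2.
g(t,s) = g(t-1,s-1) + g(t-1,s+1) for s ≠ 2; g(t,2) = 0.
t=0: g(0,0)=1
t=1: g(1,-1)=1 g(1,1)=1
t=2: g(2,-2)=1 g(2,0)=2
t=3: g(3,-3)=1 g(3,-1)=3 g(3,1)=2
t=4: g(4,-4)=1 g(4,-2)=4 g(4,0)=5
Paths never hitting 2: Σ_s g(4,s) = 10
Paths hitting 2: 2^4 - 10 = 6
P = 6/16 = 3/8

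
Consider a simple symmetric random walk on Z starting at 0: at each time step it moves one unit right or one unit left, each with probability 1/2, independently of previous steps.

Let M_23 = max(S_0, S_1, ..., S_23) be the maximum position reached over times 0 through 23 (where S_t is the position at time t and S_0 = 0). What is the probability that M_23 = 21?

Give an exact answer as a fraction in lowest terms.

Answer: 23/8388608

Derivation:
Let M_23 = max(S_0,...,S_23). Use the reflection principle: for j ≥ 1, #{paths with M_23 ≥ j} = #{S_23 ≥ j} + #{S_23 ≥ j+1}.
By reflection, #{M_23 ≥ 21} = #{S_23 ≥ 21} + #{S_23 ≥ 22} = 24 + 1 = 25.
#{M_23 ≥ 22} = #{S_23 ≥ 22} + #{S_23 ≥ 23} = 1 + 1 = 2.
#{M_23 = 21} = 25 - 2 = 23.
P(M_23 = 21) = 23/8388608 = 23/8388608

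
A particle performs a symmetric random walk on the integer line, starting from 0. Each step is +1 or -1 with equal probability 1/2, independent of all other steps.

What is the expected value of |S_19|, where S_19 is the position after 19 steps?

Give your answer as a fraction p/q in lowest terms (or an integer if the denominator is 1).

Answer: 230945/65536

Derivation:
S_19 takes values m ≡ 1 (mod 2) with |m| ≤ 19; P(S_19=m) = C(19,(19+m)/2)/2^19.
Total paths: 2^19 = 524288
Distribution: P(S=-19)=1/524288, P(S=-17)=19/524288, P(S=-15)=171/524288, P(S=-13)=969/524288, P(S=-11)=3876/524288, P(S=-9)=11628/524288, P(S=-7)=27132/524288, P(S=-5)=50388/524288, P(S=-3)=75582/524288, P(S=-1)=92378/524288, P(S=1)=92378/524288, P(S=3)=75582/524288, P(S=5)=50388/524288, P(S=7)=27132/524288, P(S=9)=11628/524288, P(S=11)=3876/524288, P(S=13)=969/524288, P(S=15)=171/524288, P(S=17)=19/524288, P(S=19)=1/524288
E[|S_19|] = Σ_m |m|·P(S_19=m) = 1847560/524288 = 230945/65536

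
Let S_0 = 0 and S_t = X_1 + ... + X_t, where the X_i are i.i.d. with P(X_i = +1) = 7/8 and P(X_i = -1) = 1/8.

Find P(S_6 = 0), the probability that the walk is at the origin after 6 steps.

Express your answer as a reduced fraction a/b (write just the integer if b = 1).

To be at 0 after 6 steps: need exactly 3 steps of +1 and 3 of -1.
Number of such sequences: C(6,3) = 20
Each has probability (7/8)^3 · (1/8)^3 = 343/262144
P = 20 · 343/262144 = 1715/65536

Answer: 1715/65536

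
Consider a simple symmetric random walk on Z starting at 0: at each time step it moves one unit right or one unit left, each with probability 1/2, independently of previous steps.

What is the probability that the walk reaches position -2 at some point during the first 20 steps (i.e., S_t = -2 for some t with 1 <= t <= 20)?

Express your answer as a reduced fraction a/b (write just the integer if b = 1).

Count via complement. Let g(t,s) = #length-t paths at position s with S_1..S_t all ≠ -2.
g(t,s) = g(t-1,s-1) + g(t-1,s+1) for s ≠ -2; g(t,-2) = 0.
t=0: g(0,0)=1
t=1: g(1,-1)=1 g(1,1)=1
t=2: g(2,0)=2 g(2,2)=1
t=3: g(3,-1)=2 g(3,1)=3 g(3,3)=1
t=4: g(4,0)=5 g(4,2)=4 g(4,4)=1
t=5: g(5,-1)=5 g(5,1)=9 g(5,3)=5 g(5,5)=1
t=6: g(6,0)=14 g(6,2)=14 g(6,4)=6 g(6,6)=1
t=7: g(7,-1)=14 g(7,1)=28 g(7,3)=20 g(7,5)=7 g(7,7)=1
t=8: g(8,0)=42 g(8,2)=48 g(8,4)=27 g(8,6)=8 g(8,8)=1
t=9: g(9,-1)=42 g(9,1)=90 g(9,3)=75 g(9,5)=35 g(9,7)=9 g(9,9)=1
t=10: g(10,0)=132 g(10,2)=165 g(10,4)=110 g(10,6)=44 g(10,8)=10 g(10,10)=1
t=11: g(11,-1)=132 g(11,1)=297 g(11,3)=275 g(11,5)=154 g(11,7)=54 g(11,9)=11 g(11,11)=1
t=12: g(12,0)=429 g(12,2)=572 g(12,4)=429 g(12,6)=208 g(12,8)=65 g(12,10)=12 g(12,12)=1
t=13: g(13,-1)=429 g(13,1)=1001 g(13,3)=1001 g(13,5)=637 g(13,7)=273 g(13,9)=77 g(13,11)=13 g(13,13)=1
t=14: g(14,0)=1430 g(14,2)=2002 g(14,4)=1638 g(14,6)=910 g(14,8)=350 g(14,10)=90 g(14,12)=14 g(14,14)=1
t=15: g(15,-1)=1430 g(15,1)=3432 g(15,3)=3640 g(15,5)=2548 g(15,7)=1260 g(15,9)=440 g(15,11)=104 g(15,13)=15 g(15,15)=1
t=16: g(16,0)=4862 g(16,2)=7072 g(16,4)=6188 g(16,6)=3808 g(16,8)=1700 g(16,10)=544 g(16,12)=119 g(16,14)=16 g(16,16)=1
t=17: g(17,-1)=4862 g(17,1)=11934 g(17,3)=13260 g(17,5)=9996 g(17,7)=5508 g(17,9)=2244 g(17,11)=663 g(17,13)=135 g(17,15)=17 g(17,17)=1
t=18: g(18,0)=16796 g(18,2)=25194 g(18,4)=23256 g(18,6)=15504 g(18,8)=7752 g(18,10)=2907 g(18,12)=798 g(18,14)=152 g(18,16)=18 g(18,18)=1
t=19: g(19,-1)=16796 g(19,1)=41990 g(19,3)=48450 g(19,5)=38760 g(19,7)=23256 g(19,9)=10659 g(19,11)=3705 g(19,13)=950 g(19,15)=170 g(19,17)=19 g(19,19)=1
t=20: g(20,0)=58786 g(20,2)=90440 g(20,4)=87210 g(20,6)=62016 g(20,8)=33915 g(20,10)=14364 g(20,12)=4655 g(20,14)=1120 g(20,16)=189 g(20,18)=20 g(20,20)=1
Paths never hitting -2: Σ_s g(20,s) = 352716
Paths hitting -2: 2^20 - 352716 = 695860
P = 695860/1048576 = 173965/262144

Answer: 173965/262144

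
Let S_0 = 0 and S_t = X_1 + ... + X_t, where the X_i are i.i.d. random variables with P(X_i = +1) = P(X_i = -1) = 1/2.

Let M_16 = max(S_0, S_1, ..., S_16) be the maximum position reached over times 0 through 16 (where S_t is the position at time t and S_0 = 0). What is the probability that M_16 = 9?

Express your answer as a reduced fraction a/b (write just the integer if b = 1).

Answer: 35/4096

Derivation:
Let M_16 = max(S_0,...,S_16). Use the reflection principle: for j ≥ 1, #{paths with M_16 ≥ j} = #{S_16 ≥ j} + #{S_16 ≥ j+1}.
By reflection, #{M_16 ≥ 9} = #{S_16 ≥ 9} + #{S_16 ≥ 10} = 697 + 697 = 1394.
#{M_16 ≥ 10} = #{S_16 ≥ 10} + #{S_16 ≥ 11} = 697 + 137 = 834.
#{M_16 = 9} = 1394 - 834 = 560.
P(M_16 = 9) = 560/65536 = 35/4096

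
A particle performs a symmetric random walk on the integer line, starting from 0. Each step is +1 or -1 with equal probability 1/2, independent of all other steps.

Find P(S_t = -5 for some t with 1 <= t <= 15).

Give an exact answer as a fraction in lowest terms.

Count via complement. Let g(t,s) = #length-t paths at position s with S_1..S_t all ≠ -5.
g(t,s) = g(t-1,s-1) + g(t-1,s+1) for s ≠ -5; g(t,-5) = 0.
t=0: g(0,0)=1
t=1: g(1,-1)=1 g(1,1)=1
t=2: g(2,-2)=1 g(2,0)=2 g(2,2)=1
t=3: g(3,-3)=1 g(3,-1)=3 g(3,1)=3 g(3,3)=1
t=4: g(4,-4)=1 g(4,-2)=4 g(4,0)=6 g(4,2)=4 g(4,4)=1
t=5: g(5,-3)=5 g(5,-1)=10 g(5,1)=10 g(5,3)=5 g(5,5)=1
t=6: g(6,-4)=5 g(6,-2)=15 g(6,0)=20 g(6,2)=15 g(6,4)=6 g(6,6)=1
t=7: g(7,-3)=20 g(7,-1)=35 g(7,1)=35 g(7,3)=21 g(7,5)=7 g(7,7)=1
t=8: g(8,-4)=20 g(8,-2)=55 g(8,0)=70 g(8,2)=56 g(8,4)=28 g(8,6)=8 g(8,8)=1
t=9: g(9,-3)=75 g(9,-1)=125 g(9,1)=126 g(9,3)=84 g(9,5)=36 g(9,7)=9 g(9,9)=1
t=10: g(10,-4)=75 g(10,-2)=200 g(10,0)=251 g(10,2)=210 g(10,4)=120 g(10,6)=45 g(10,8)=10 g(10,10)=1
t=11: g(11,-3)=275 g(11,-1)=451 g(11,1)=461 g(11,3)=330 g(11,5)=165 g(11,7)=55 g(11,9)=11 g(11,11)=1
t=12: g(12,-4)=275 g(12,-2)=726 g(12,0)=912 g(12,2)=791 g(12,4)=495 g(12,6)=220 g(12,8)=66 g(12,10)=12 g(12,12)=1
t=13: g(13,-3)=1001 g(13,-1)=1638 g(13,1)=1703 g(13,3)=1286 g(13,5)=715 g(13,7)=286 g(13,9)=78 g(13,11)=13 g(13,13)=1
t=14: g(14,-4)=1001 g(14,-2)=2639 g(14,0)=3341 g(14,2)=2989 g(14,4)=2001 g(14,6)=1001 g(14,8)=364 g(14,10)=91 g(14,12)=14 g(14,14)=1
t=15: g(15,-3)=3640 g(15,-1)=5980 g(15,1)=6330 g(15,3)=4990 g(15,5)=3002 g(15,7)=1365 g(15,9)=455 g(15,11)=105 g(15,13)=15 g(15,15)=1
Paths never hitting -5: Σ_s g(15,s) = 25883
Paths hitting -5: 2^15 - 25883 = 6885
P = 6885/32768 = 6885/32768

Answer: 6885/32768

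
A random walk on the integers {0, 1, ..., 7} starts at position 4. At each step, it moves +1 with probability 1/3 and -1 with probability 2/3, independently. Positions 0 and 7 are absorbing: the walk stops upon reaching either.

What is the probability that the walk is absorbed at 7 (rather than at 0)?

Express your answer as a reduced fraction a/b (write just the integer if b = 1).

Biased walk: p = 1/3, q = 2/3, r = q/p = 2
Gambler's ruin: P(hit 7 before 0 | start at 4) = (1 - r^a)/(1 - r^N)
r^4 = 16; r^7 = 128
P = (1 - 16) / (1 - 128) = -15 / -127 = 15/127

Answer: 15/127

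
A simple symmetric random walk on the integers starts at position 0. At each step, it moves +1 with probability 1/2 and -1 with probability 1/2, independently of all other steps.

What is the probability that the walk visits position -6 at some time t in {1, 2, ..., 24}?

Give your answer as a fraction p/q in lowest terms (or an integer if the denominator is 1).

Count via complement. Let g(t,s) = #length-t paths at position s with S_1..S_t all ≠ -6.
g(t,s) = g(t-1,s-1) + g(t-1,s+1) for s ≠ -6; g(t,-6) = 0.
t=0: g(0,0)=1
t=1: g(1,-1)=1 g(1,1)=1
t=2: g(2,-2)=1 g(2,0)=2 g(2,2)=1
t=3: g(3,-3)=1 g(3,-1)=3 g(3,1)=3 g(3,3)=1
t=4: g(4,-4)=1 g(4,-2)=4 g(4,0)=6 g(4,2)=4 g(4,4)=1
t=5: g(5,-5)=1 g(5,-3)=5 g(5,-1)=10 g(5,1)=10 g(5,3)=5 g(5,5)=1
t=6: g(6,-4)=6 g(6,-2)=15 g(6,0)=20 g(6,2)=15 g(6,4)=6 g(6,6)=1
t=7: g(7,-5)=6 g(7,-3)=21 g(7,-1)=35 g(7,1)=35 g(7,3)=21 g(7,5)=7 g(7,7)=1
t=8: g(8,-4)=27 g(8,-2)=56 g(8,0)=70 g(8,2)=56 g(8,4)=28 g(8,6)=8 g(8,8)=1
t=9: g(9,-5)=27 g(9,-3)=83 g(9,-1)=126 g(9,1)=126 g(9,3)=84 g(9,5)=36 g(9,7)=9 g(9,9)=1
t=10: g(10,-4)=110 g(10,-2)=209 g(10,0)=252 g(10,2)=210 g(10,4)=120 g(10,6)=45 g(10,8)=10 g(10,10)=1
t=11: g(11,-5)=110 g(11,-3)=319 g(11,-1)=461 g(11,1)=462 g(11,3)=330 g(11,5)=165 g(11,7)=55 g(11,9)=11 g(11,11)=1
t=12: g(12,-4)=429 g(12,-2)=780 g(12,0)=923 g(12,2)=792 g(12,4)=495 g(12,6)=220 g(12,8)=66 g(12,10)=12 g(12,12)=1
t=13: g(13,-5)=429 g(13,-3)=1209 g(13,-1)=1703 g(13,1)=1715 g(13,3)=1287 g(13,5)=715 g(13,7)=286 g(13,9)=78 g(13,11)=13 g(13,13)=1
t=14: g(14,-4)=1638 g(14,-2)=2912 g(14,0)=3418 g(14,2)=3002 g(14,4)=2002 g(14,6)=1001 g(14,8)=364 g(14,10)=91 g(14,12)=14 g(14,14)=1
t=15: g(15,-5)=1638 g(15,-3)=4550 g(15,-1)=6330 g(15,1)=6420 g(15,3)=5004 g(15,5)=3003 g(15,7)=1365 g(15,9)=455 g(15,11)=105 g(15,13)=15 g(15,15)=1
t=16: g(16,-4)=6188 g(16,-2)=10880 g(16,0)=12750 g(16,2)=11424 g(16,4)=8007 g(16,6)=4368 g(16,8)=1820 g(16,10)=560 g(16,12)=120 g(16,14)=16 g(16,16)=1
t=17: g(17,-5)=6188 g(17,-3)=17068 g(17,-1)=23630 g(17,1)=24174 g(17,3)=19431 g(17,5)=12375 g(17,7)=6188 g(17,9)=2380 g(17,11)=680 g(17,13)=136 g(17,15)=17 g(17,17)=1
t=18: g(18,-4)=23256 g(18,-2)=40698 g(18,0)=47804 g(18,2)=43605 g(18,4)=31806 g(18,6)=18563 g(18,8)=8568 g(18,10)=3060 g(18,12)=816 g(18,14)=153 g(18,16)=18 g(18,18)=1
t=19: g(19,-5)=23256 g(19,-3)=63954 g(19,-1)=88502 g(19,1)=91409 g(19,3)=75411 g(19,5)=50369 g(19,7)=27131 g(19,9)=11628 g(19,11)=3876 g(19,13)=969 g(19,15)=171 g(19,17)=19 g(19,19)=1
t=20: g(20,-4)=87210 g(20,-2)=152456 g(20,0)=179911 g(20,2)=166820 g(20,4)=125780 g(20,6)=77500 g(20,8)=38759 g(20,10)=15504 g(20,12)=4845 g(20,14)=1140 g(20,16)=190 g(20,18)=20 g(20,20)=1
t=21: g(21,-5)=87210 g(21,-3)=239666 g(21,-1)=332367 g(21,1)=346731 g(21,3)=292600 g(21,5)=203280 g(21,7)=116259 g(21,9)=54263 g(21,11)=20349 g(21,13)=5985 g(21,15)=1330 g(21,17)=210 g(21,19)=21 g(21,21)=1
t=22: g(22,-4)=326876 g(22,-2)=572033 g(22,0)=679098 g(22,2)=639331 g(22,4)=495880 g(22,6)=319539 g(22,8)=170522 g(22,10)=74612 g(22,12)=26334 g(22,14)=7315 g(22,16)=1540 g(22,18)=231 g(22,20)=22 g(22,22)=1
t=23: g(23,-5)=326876 g(23,-3)=898909 g(23,-1)=1251131 g(23,1)=1318429 g(23,3)=1135211 g(23,5)=815419 g(23,7)=490061 g(23,9)=245134 g(23,11)=100946 g(23,13)=33649 g(23,15)=8855 g(23,17)=1771 g(23,19)=253 g(23,21)=23 g(23,23)=1
t=24: g(24,-4)=1225785 g(24,-2)=2150040 g(24,0)=2569560 g(24,2)=2453640 g(24,4)=1950630 g(24,6)=1305480 g(24,8)=735195 g(24,10)=346080 g(24,12)=134595 g(24,14)=42504 g(24,16)=10626 g(24,18)=2024 g(24,20)=276 g(24,22)=24 g(24,24)=1
Paths never hitting -6: Σ_s g(24,s) = 12926460
Paths hitting -6: 2^24 - 12926460 = 3850756
P = 3850756/16777216 = 962689/4194304

Answer: 962689/4194304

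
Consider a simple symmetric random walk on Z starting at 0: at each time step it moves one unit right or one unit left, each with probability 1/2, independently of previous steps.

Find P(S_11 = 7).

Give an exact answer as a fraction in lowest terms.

To reach position 7 after 11 steps: need 9 steps of +1 and 2 of -1.
Favorable paths: C(11,9) = 55
Total paths: 2^11 = 2048
P = 55/2048 = 55/2048

Answer: 55/2048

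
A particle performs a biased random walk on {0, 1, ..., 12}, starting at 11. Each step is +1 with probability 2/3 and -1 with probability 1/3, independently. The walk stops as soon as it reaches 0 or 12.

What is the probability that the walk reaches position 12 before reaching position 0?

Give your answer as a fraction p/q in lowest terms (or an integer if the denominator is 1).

Biased walk: p = 2/3, q = 1/3, r = q/p = 1/2
Gambler's ruin: P(hit 12 before 0 | start at 11) = (1 - r^a)/(1 - r^N)
r^11 = 1/2048; r^12 = 1/4096
P = (1 - 1/2048) / (1 - 1/4096) = 2047/2048 / 4095/4096 = 4094/4095

Answer: 4094/4095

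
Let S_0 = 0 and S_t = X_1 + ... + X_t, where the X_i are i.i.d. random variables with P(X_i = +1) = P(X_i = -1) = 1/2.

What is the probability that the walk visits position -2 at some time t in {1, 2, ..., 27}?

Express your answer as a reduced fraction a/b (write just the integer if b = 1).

Answer: 11762641/16777216

Derivation:
Count via complement. Let g(t,s) = #length-t paths at position s with S_1..S_t all ≠ -2.
g(t,s) = g(t-1,s-1) + g(t-1,s+1) for s ≠ -2; g(t,-2) = 0.
t=0: g(0,0)=1
t=1: g(1,-1)=1 g(1,1)=1
t=2: g(2,0)=2 g(2,2)=1
t=3: g(3,-1)=2 g(3,1)=3 g(3,3)=1
t=4: g(4,0)=5 g(4,2)=4 g(4,4)=1
t=5: g(5,-1)=5 g(5,1)=9 g(5,3)=5 g(5,5)=1
t=6: g(6,0)=14 g(6,2)=14 g(6,4)=6 g(6,6)=1
t=7: g(7,-1)=14 g(7,1)=28 g(7,3)=20 g(7,5)=7 g(7,7)=1
t=8: g(8,0)=42 g(8,2)=48 g(8,4)=27 g(8,6)=8 g(8,8)=1
t=9: g(9,-1)=42 g(9,1)=90 g(9,3)=75 g(9,5)=35 g(9,7)=9 g(9,9)=1
t=10: g(10,0)=132 g(10,2)=165 g(10,4)=110 g(10,6)=44 g(10,8)=10 g(10,10)=1
t=11: g(11,-1)=132 g(11,1)=297 g(11,3)=275 g(11,5)=154 g(11,7)=54 g(11,9)=11 g(11,11)=1
t=12: g(12,0)=429 g(12,2)=572 g(12,4)=429 g(12,6)=208 g(12,8)=65 g(12,10)=12 g(12,12)=1
t=13: g(13,-1)=429 g(13,1)=1001 g(13,3)=1001 g(13,5)=637 g(13,7)=273 g(13,9)=77 g(13,11)=13 g(13,13)=1
t=14: g(14,0)=1430 g(14,2)=2002 g(14,4)=1638 g(14,6)=910 g(14,8)=350 g(14,10)=90 g(14,12)=14 g(14,14)=1
t=15: g(15,-1)=1430 g(15,1)=3432 g(15,3)=3640 g(15,5)=2548 g(15,7)=1260 g(15,9)=440 g(15,11)=104 g(15,13)=15 g(15,15)=1
t=16: g(16,0)=4862 g(16,2)=7072 g(16,4)=6188 g(16,6)=3808 g(16,8)=1700 g(16,10)=544 g(16,12)=119 g(16,14)=16 g(16,16)=1
t=17: g(17,-1)=4862 g(17,1)=11934 g(17,3)=13260 g(17,5)=9996 g(17,7)=5508 g(17,9)=2244 g(17,11)=663 g(17,13)=135 g(17,15)=17 g(17,17)=1
t=18: g(18,0)=16796 g(18,2)=25194 g(18,4)=23256 g(18,6)=15504 g(18,8)=7752 g(18,10)=2907 g(18,12)=798 g(18,14)=152 g(18,16)=18 g(18,18)=1
t=19: g(19,-1)=16796 g(19,1)=41990 g(19,3)=48450 g(19,5)=38760 g(19,7)=23256 g(19,9)=10659 g(19,11)=3705 g(19,13)=950 g(19,15)=170 g(19,17)=19 g(19,19)=1
t=20: g(20,0)=58786 g(20,2)=90440 g(20,4)=87210 g(20,6)=62016 g(20,8)=33915 g(20,10)=14364 g(20,12)=4655 g(20,14)=1120 g(20,16)=189 g(20,18)=20 g(20,20)=1
t=21: g(21,-1)=58786 g(21,1)=149226 g(21,3)=177650 g(21,5)=149226 g(21,7)=95931 g(21,9)=48279 g(21,11)=19019 g(21,13)=5775 g(21,15)=1309 g(21,17)=209 g(21,19)=21 g(21,21)=1
t=22: g(22,0)=208012 g(22,2)=326876 g(22,4)=326876 g(22,6)=245157 g(22,8)=144210 g(22,10)=67298 g(22,12)=24794 g(22,14)=7084 g(22,16)=1518 g(22,18)=230 g(22,20)=22 g(22,22)=1
t=23: g(23,-1)=208012 g(23,1)=534888 g(23,3)=653752 g(23,5)=572033 g(23,7)=389367 g(23,9)=211508 g(23,11)=92092 g(23,13)=31878 g(23,15)=8602 g(23,17)=1748 g(23,19)=252 g(23,21)=23 g(23,23)=1
t=24: g(24,0)=742900 g(24,2)=1188640 g(24,4)=1225785 g(24,6)=961400 g(24,8)=600875 g(24,10)=303600 g(24,12)=123970 g(24,14)=40480 g(24,16)=10350 g(24,18)=2000 g(24,20)=275 g(24,22)=24 g(24,24)=1
t=25: g(25,-1)=742900 g(25,1)=1931540 g(25,3)=2414425 g(25,5)=2187185 g(25,7)=1562275 g(25,9)=904475 g(25,11)=427570 g(25,13)=164450 g(25,15)=50830 g(25,17)=12350 g(25,19)=2275 g(25,21)=299 g(25,23)=25 g(25,25)=1
t=26: g(26,0)=2674440 g(26,2)=4345965 g(26,4)=4601610 g(26,6)=3749460 g(26,8)=2466750 g(26,10)=1332045 g(26,12)=592020 g(26,14)=215280 g(26,16)=63180 g(26,18)=14625 g(26,20)=2574 g(26,22)=324 g(26,24)=26 g(26,26)=1
t=27: g(27,-1)=2674440 g(27,1)=7020405 g(27,3)=8947575 g(27,5)=8351070 g(27,7)=6216210 g(27,9)=3798795 g(27,11)=1924065 g(27,13)=807300 g(27,15)=278460 g(27,17)=77805 g(27,19)=17199 g(27,21)=2898 g(27,23)=350 g(27,25)=27 g(27,27)=1
Paths never hitting -2: Σ_s g(27,s) = 40116600
Paths hitting -2: 2^27 - 40116600 = 94101128
P = 94101128/134217728 = 11762641/16777216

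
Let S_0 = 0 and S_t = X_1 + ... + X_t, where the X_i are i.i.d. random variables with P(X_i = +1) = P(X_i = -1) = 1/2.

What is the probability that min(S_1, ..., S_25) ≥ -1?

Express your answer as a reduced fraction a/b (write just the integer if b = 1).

Answer: 1300075/4194304

Derivation:
Let f(t,s) = #length-t paths at position s with S_1..S_t all ≥ -1.
f(t,s) = f(t-1,s-1) + f(t-1,s+1) for s ≥ -1; f(t,s) = 0 for s < -1.
t=0: f(0,0)=1
t=1: f(1,-1)=1 f(1,1)=1
t=2: f(2,0)=2 f(2,2)=1
t=3: f(3,-1)=2 f(3,1)=3 f(3,3)=1
t=4: f(4,0)=5 f(4,2)=4 f(4,4)=1
t=5: f(5,-1)=5 f(5,1)=9 f(5,3)=5 f(5,5)=1
t=6: f(6,0)=14 f(6,2)=14 f(6,4)=6 f(6,6)=1
t=7: f(7,-1)=14 f(7,1)=28 f(7,3)=20 f(7,5)=7 f(7,7)=1
t=8: f(8,0)=42 f(8,2)=48 f(8,4)=27 f(8,6)=8 f(8,8)=1
t=9: f(9,-1)=42 f(9,1)=90 f(9,3)=75 f(9,5)=35 f(9,7)=9 f(9,9)=1
t=10: f(10,0)=132 f(10,2)=165 f(10,4)=110 f(10,6)=44 f(10,8)=10 f(10,10)=1
t=11: f(11,-1)=132 f(11,1)=297 f(11,3)=275 f(11,5)=154 f(11,7)=54 f(11,9)=11 f(11,11)=1
t=12: f(12,0)=429 f(12,2)=572 f(12,4)=429 f(12,6)=208 f(12,8)=65 f(12,10)=12 f(12,12)=1
t=13: f(13,-1)=429 f(13,1)=1001 f(13,3)=1001 f(13,5)=637 f(13,7)=273 f(13,9)=77 f(13,11)=13 f(13,13)=1
t=14: f(14,0)=1430 f(14,2)=2002 f(14,4)=1638 f(14,6)=910 f(14,8)=350 f(14,10)=90 f(14,12)=14 f(14,14)=1
t=15: f(15,-1)=1430 f(15,1)=3432 f(15,3)=3640 f(15,5)=2548 f(15,7)=1260 f(15,9)=440 f(15,11)=104 f(15,13)=15 f(15,15)=1
t=16: f(16,0)=4862 f(16,2)=7072 f(16,4)=6188 f(16,6)=3808 f(16,8)=1700 f(16,10)=544 f(16,12)=119 f(16,14)=16 f(16,16)=1
t=17: f(17,-1)=4862 f(17,1)=11934 f(17,3)=13260 f(17,5)=9996 f(17,7)=5508 f(17,9)=2244 f(17,11)=663 f(17,13)=135 f(17,15)=17 f(17,17)=1
t=18: f(18,0)=16796 f(18,2)=25194 f(18,4)=23256 f(18,6)=15504 f(18,8)=7752 f(18,10)=2907 f(18,12)=798 f(18,14)=152 f(18,16)=18 f(18,18)=1
t=19: f(19,-1)=16796 f(19,1)=41990 f(19,3)=48450 f(19,5)=38760 f(19,7)=23256 f(19,9)=10659 f(19,11)=3705 f(19,13)=950 f(19,15)=170 f(19,17)=19 f(19,19)=1
t=20: f(20,0)=58786 f(20,2)=90440 f(20,4)=87210 f(20,6)=62016 f(20,8)=33915 f(20,10)=14364 f(20,12)=4655 f(20,14)=1120 f(20,16)=189 f(20,18)=20 f(20,20)=1
t=21: f(21,-1)=58786 f(21,1)=149226 f(21,3)=177650 f(21,5)=149226 f(21,7)=95931 f(21,9)=48279 f(21,11)=19019 f(21,13)=5775 f(21,15)=1309 f(21,17)=209 f(21,19)=21 f(21,21)=1
t=22: f(22,0)=208012 f(22,2)=326876 f(22,4)=326876 f(22,6)=245157 f(22,8)=144210 f(22,10)=67298 f(22,12)=24794 f(22,14)=7084 f(22,16)=1518 f(22,18)=230 f(22,20)=22 f(22,22)=1
t=23: f(23,-1)=208012 f(23,1)=534888 f(23,3)=653752 f(23,5)=572033 f(23,7)=389367 f(23,9)=211508 f(23,11)=92092 f(23,13)=31878 f(23,15)=8602 f(23,17)=1748 f(23,19)=252 f(23,21)=23 f(23,23)=1
t=24: f(24,0)=742900 f(24,2)=1188640 f(24,4)=1225785 f(24,6)=961400 f(24,8)=600875 f(24,10)=303600 f(24,12)=123970 f(24,14)=40480 f(24,16)=10350 f(24,18)=2000 f(24,20)=275 f(24,22)=24 f(24,24)=1
t=25: f(25,-1)=742900 f(25,1)=1931540 f(25,3)=2414425 f(25,5)=2187185 f(25,7)=1562275 f(25,9)=904475 f(25,11)=427570 f(25,13)=164450 f(25,15)=50830 f(25,17)=12350 f(25,19)=2275 f(25,21)=299 f(25,23)=25 f(25,25)=1
Σ_s f(25,s) = 10400600
P = 10400600/33554432 = 1300075/4194304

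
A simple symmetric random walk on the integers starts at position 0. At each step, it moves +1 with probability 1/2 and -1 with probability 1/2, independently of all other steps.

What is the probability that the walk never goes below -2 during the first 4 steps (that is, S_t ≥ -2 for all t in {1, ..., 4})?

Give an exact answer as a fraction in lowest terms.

Answer: 7/8

Derivation:
Let f(t,s) = #length-t paths at position s with S_1..S_t all ≥ -2.
f(t,s) = f(t-1,s-1) + f(t-1,s+1) for s ≥ -2; f(t,s) = 0 for s < -2.
t=0: f(0,0)=1
t=1: f(1,-1)=1 f(1,1)=1
t=2: f(2,-2)=1 f(2,0)=2 f(2,2)=1
t=3: f(3,-1)=3 f(3,1)=3 f(3,3)=1
t=4: f(4,-2)=3 f(4,0)=6 f(4,2)=4 f(4,4)=1
Σ_s f(4,s) = 14
P = 14/16 = 7/8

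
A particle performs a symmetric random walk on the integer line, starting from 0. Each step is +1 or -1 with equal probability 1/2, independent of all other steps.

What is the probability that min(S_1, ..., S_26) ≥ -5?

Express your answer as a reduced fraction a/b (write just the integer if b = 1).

Let f(t,s) = #length-t paths at position s with S_1..S_t all ≥ -5.
f(t,s) = f(t-1,s-1) + f(t-1,s+1) for s ≥ -5; f(t,s) = 0 for s < -5.
t=0: f(0,0)=1
t=1: f(1,-1)=1 f(1,1)=1
t=2: f(2,-2)=1 f(2,0)=2 f(2,2)=1
t=3: f(3,-3)=1 f(3,-1)=3 f(3,1)=3 f(3,3)=1
t=4: f(4,-4)=1 f(4,-2)=4 f(4,0)=6 f(4,2)=4 f(4,4)=1
t=5: f(5,-5)=1 f(5,-3)=5 f(5,-1)=10 f(5,1)=10 f(5,3)=5 f(5,5)=1
t=6: f(6,-4)=6 f(6,-2)=15 f(6,0)=20 f(6,2)=15 f(6,4)=6 f(6,6)=1
t=7: f(7,-5)=6 f(7,-3)=21 f(7,-1)=35 f(7,1)=35 f(7,3)=21 f(7,5)=7 f(7,7)=1
t=8: f(8,-4)=27 f(8,-2)=56 f(8,0)=70 f(8,2)=56 f(8,4)=28 f(8,6)=8 f(8,8)=1
t=9: f(9,-5)=27 f(9,-3)=83 f(9,-1)=126 f(9,1)=126 f(9,3)=84 f(9,5)=36 f(9,7)=9 f(9,9)=1
t=10: f(10,-4)=110 f(10,-2)=209 f(10,0)=252 f(10,2)=210 f(10,4)=120 f(10,6)=45 f(10,8)=10 f(10,10)=1
t=11: f(11,-5)=110 f(11,-3)=319 f(11,-1)=461 f(11,1)=462 f(11,3)=330 f(11,5)=165 f(11,7)=55 f(11,9)=11 f(11,11)=1
t=12: f(12,-4)=429 f(12,-2)=780 f(12,0)=923 f(12,2)=792 f(12,4)=495 f(12,6)=220 f(12,8)=66 f(12,10)=12 f(12,12)=1
t=13: f(13,-5)=429 f(13,-3)=1209 f(13,-1)=1703 f(13,1)=1715 f(13,3)=1287 f(13,5)=715 f(13,7)=286 f(13,9)=78 f(13,11)=13 f(13,13)=1
t=14: f(14,-4)=1638 f(14,-2)=2912 f(14,0)=3418 f(14,2)=3002 f(14,4)=2002 f(14,6)=1001 f(14,8)=364 f(14,10)=91 f(14,12)=14 f(14,14)=1
t=15: f(15,-5)=1638 f(15,-3)=4550 f(15,-1)=6330 f(15,1)=6420 f(15,3)=5004 f(15,5)=3003 f(15,7)=1365 f(15,9)=455 f(15,11)=105 f(15,13)=15 f(15,15)=1
t=16: f(16,-4)=6188 f(16,-2)=10880 f(16,0)=12750 f(16,2)=11424 f(16,4)=8007 f(16,6)=4368 f(16,8)=1820 f(16,10)=560 f(16,12)=120 f(16,14)=16 f(16,16)=1
t=17: f(17,-5)=6188 f(17,-3)=17068 f(17,-1)=23630 f(17,1)=24174 f(17,3)=19431 f(17,5)=12375 f(17,7)=6188 f(17,9)=2380 f(17,11)=680 f(17,13)=136 f(17,15)=17 f(17,17)=1
t=18: f(18,-4)=23256 f(18,-2)=40698 f(18,0)=47804 f(18,2)=43605 f(18,4)=31806 f(18,6)=18563 f(18,8)=8568 f(18,10)=3060 f(18,12)=816 f(18,14)=153 f(18,16)=18 f(18,18)=1
t=19: f(19,-5)=23256 f(19,-3)=63954 f(19,-1)=88502 f(19,1)=91409 f(19,3)=75411 f(19,5)=50369 f(19,7)=27131 f(19,9)=11628 f(19,11)=3876 f(19,13)=969 f(19,15)=171 f(19,17)=19 f(19,19)=1
t=20: f(20,-4)=87210 f(20,-2)=152456 f(20,0)=179911 f(20,2)=166820 f(20,4)=125780 f(20,6)=77500 f(20,8)=38759 f(20,10)=15504 f(20,12)=4845 f(20,14)=1140 f(20,16)=190 f(20,18)=20 f(20,20)=1
t=21: f(21,-5)=87210 f(21,-3)=239666 f(21,-1)=332367 f(21,1)=346731 f(21,3)=292600 f(21,5)=203280 f(21,7)=116259 f(21,9)=54263 f(21,11)=20349 f(21,13)=5985 f(21,15)=1330 f(21,17)=210 f(21,19)=21 f(21,21)=1
t=22: f(22,-4)=326876 f(22,-2)=572033 f(22,0)=679098 f(22,2)=639331 f(22,4)=495880 f(22,6)=319539 f(22,8)=170522 f(22,10)=74612 f(22,12)=26334 f(22,14)=7315 f(22,16)=1540 f(22,18)=231 f(22,20)=22 f(22,22)=1
t=23: f(23,-5)=326876 f(23,-3)=898909 f(23,-1)=1251131 f(23,1)=1318429 f(23,3)=1135211 f(23,5)=815419 f(23,7)=490061 f(23,9)=245134 f(23,11)=100946 f(23,13)=33649 f(23,15)=8855 f(23,17)=1771 f(23,19)=253 f(23,21)=23 f(23,23)=1
t=24: f(24,-4)=1225785 f(24,-2)=2150040 f(24,0)=2569560 f(24,2)=2453640 f(24,4)=1950630 f(24,6)=1305480 f(24,8)=735195 f(24,10)=346080 f(24,12)=134595 f(24,14)=42504 f(24,16)=10626 f(24,18)=2024 f(24,20)=276 f(24,22)=24 f(24,24)=1
t=25: f(25,-5)=1225785 f(25,-3)=3375825 f(25,-1)=4719600 f(25,1)=5023200 f(25,3)=4404270 f(25,5)=3256110 f(25,7)=2040675 f(25,9)=1081275 f(25,11)=480675 f(25,13)=177099 f(25,15)=53130 f(25,17)=12650 f(25,19)=2300 f(25,21)=300 f(25,23)=25 f(25,25)=1
t=26: f(26,-4)=4601610 f(26,-2)=8095425 f(26,0)=9742800 f(26,2)=9427470 f(26,4)=7660380 f(26,6)=5296785 f(26,8)=3121950 f(26,10)=1561950 f(26,12)=657774 f(26,14)=230229 f(26,16)=65780 f(26,18)=14950 f(26,20)=2600 f(26,22)=325 f(26,24)=26 f(26,26)=1
Σ_s f(26,s) = 50480055
P = 50480055/67108864 = 50480055/67108864

Answer: 50480055/67108864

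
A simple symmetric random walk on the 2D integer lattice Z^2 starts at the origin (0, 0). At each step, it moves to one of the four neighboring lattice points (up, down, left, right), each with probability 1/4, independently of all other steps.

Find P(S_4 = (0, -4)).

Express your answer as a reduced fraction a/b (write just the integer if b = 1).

Answer: 1/256

Derivation:
Let h be the number of horizontal steps (so 4-h are vertical). To end at (0,-4) need (h+0)/2 right-steps and ((4-h)-4)/2 up-steps.
Sum over h with 0 ≤ h ≤ 0, h ≡ 0 (mod 2), 4-h ≡ 0 (mod 2):
h=0: C(4,0)·C(0,0)·C(4,0) = 1·1·1 = 1
Total favorable: 1
Total paths: 4^4 = 256
P = 1/256 = 1/256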